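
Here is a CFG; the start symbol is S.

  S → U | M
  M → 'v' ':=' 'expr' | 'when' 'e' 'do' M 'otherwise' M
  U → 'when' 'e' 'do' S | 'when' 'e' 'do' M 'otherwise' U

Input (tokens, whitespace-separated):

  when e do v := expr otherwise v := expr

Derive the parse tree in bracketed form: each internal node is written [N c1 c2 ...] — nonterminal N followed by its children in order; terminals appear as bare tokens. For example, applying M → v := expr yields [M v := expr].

S
M
when e do M otherwise M
when e do v := expr otherwise M
when e do v := expr otherwise v := expr

[S [M when e do [M v := expr] otherwise [M v := expr]]]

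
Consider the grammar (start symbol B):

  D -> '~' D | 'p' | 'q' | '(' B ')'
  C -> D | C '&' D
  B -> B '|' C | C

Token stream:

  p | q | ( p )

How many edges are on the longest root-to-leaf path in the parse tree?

6

[B [B [B [C [D p]]] | [C [D q]]] | [C [D ( [B [C [D p]]] )]]]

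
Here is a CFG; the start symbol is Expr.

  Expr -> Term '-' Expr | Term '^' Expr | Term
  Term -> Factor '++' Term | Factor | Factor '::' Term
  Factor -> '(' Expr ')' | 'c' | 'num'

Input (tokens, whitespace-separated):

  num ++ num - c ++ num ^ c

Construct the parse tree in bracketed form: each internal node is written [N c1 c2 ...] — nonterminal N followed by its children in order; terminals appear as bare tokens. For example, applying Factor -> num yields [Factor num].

Expr
Term - Expr
Factor ++ Term - Expr
num ++ Term - Expr
num ++ Factor - Expr
num ++ num - Expr
num ++ num - Term ^ Expr
num ++ num - Factor ++ Term ^ Expr
num ++ num - c ++ Term ^ Expr
num ++ num - c ++ Factor ^ Expr
num ++ num - c ++ num ^ Expr
num ++ num - c ++ num ^ Term
num ++ num - c ++ num ^ Factor
num ++ num - c ++ num ^ c

[Expr [Term [Factor num] ++ [Term [Factor num]]] - [Expr [Term [Factor c] ++ [Term [Factor num]]] ^ [Expr [Term [Factor c]]]]]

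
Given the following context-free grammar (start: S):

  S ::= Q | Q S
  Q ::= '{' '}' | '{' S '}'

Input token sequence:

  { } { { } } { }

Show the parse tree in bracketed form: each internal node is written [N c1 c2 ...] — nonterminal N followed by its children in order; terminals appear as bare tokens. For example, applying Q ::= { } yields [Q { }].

S
Q S
{ } S
{ } Q S
{ } { S } S
{ } { Q } S
{ } { { } } S
{ } { { } } Q
{ } { { } } { }

[S [Q { }] [S [Q { [S [Q { }]] }] [S [Q { }]]]]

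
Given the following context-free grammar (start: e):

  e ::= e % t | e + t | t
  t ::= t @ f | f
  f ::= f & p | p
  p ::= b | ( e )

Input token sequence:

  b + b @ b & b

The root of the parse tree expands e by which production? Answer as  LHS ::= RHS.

e ::= e + t

[e [e [t [f [p b]]]] + [t [t [f [p b]]] @ [f [f [p b]] & [p b]]]]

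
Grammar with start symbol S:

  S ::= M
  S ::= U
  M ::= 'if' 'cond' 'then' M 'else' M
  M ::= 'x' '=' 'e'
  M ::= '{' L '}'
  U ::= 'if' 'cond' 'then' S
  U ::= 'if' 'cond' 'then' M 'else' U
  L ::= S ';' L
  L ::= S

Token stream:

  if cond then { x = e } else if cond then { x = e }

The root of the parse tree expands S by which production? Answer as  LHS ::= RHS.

S ::= U

[S [U if cond then [M { [L [S [M x = e]]] }] else [U if cond then [S [M { [L [S [M x = e]]] }]]]]]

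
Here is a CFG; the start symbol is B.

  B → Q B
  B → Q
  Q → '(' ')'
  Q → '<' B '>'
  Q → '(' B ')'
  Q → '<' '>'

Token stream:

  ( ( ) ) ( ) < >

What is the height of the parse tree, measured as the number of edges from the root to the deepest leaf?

4

[B [Q ( [B [Q ( )]] )] [B [Q ( )] [B [Q < >]]]]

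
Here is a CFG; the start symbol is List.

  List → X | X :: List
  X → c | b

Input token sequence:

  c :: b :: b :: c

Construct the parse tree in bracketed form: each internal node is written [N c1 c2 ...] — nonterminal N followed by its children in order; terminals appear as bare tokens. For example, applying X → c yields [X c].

[List [X c] :: [List [X b] :: [List [X b] :: [List [X c]]]]]

List
X :: List
c :: List
c :: X :: List
c :: b :: List
c :: b :: X :: List
c :: b :: b :: List
c :: b :: b :: X
c :: b :: b :: c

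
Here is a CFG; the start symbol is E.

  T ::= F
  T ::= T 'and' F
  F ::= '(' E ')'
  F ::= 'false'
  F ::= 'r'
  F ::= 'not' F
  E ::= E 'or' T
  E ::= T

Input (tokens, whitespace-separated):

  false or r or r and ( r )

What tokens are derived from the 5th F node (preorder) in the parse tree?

[E [E [E [T [F false]]] or [T [F r]]] or [T [T [F r]] and [F ( [E [T [F r]]] )]]]

r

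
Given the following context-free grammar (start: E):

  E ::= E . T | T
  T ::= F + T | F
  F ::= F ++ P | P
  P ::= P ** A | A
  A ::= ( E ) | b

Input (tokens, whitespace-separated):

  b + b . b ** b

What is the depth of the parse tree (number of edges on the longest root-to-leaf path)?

[E [E [T [F [P [A b]]] + [T [F [P [A b]]]]]] . [T [F [P [P [A b]] ** [A b]]]]]

7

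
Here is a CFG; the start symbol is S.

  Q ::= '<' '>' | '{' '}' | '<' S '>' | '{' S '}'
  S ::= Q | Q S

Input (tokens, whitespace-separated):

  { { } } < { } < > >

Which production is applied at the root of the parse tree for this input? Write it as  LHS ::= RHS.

[S [Q { [S [Q { }]] }] [S [Q < [S [Q { }] [S [Q < >]]] >]]]

S ::= Q S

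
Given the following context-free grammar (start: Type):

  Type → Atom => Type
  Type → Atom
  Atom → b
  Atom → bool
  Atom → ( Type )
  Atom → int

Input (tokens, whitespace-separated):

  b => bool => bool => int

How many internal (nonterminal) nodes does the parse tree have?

8

[Type [Atom b] => [Type [Atom bool] => [Type [Atom bool] => [Type [Atom int]]]]]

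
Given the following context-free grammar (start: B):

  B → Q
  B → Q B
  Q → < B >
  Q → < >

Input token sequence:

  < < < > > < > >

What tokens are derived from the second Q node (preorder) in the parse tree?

[B [Q < [B [Q < [B [Q < >]] >] [B [Q < >]]] >]]

< < > >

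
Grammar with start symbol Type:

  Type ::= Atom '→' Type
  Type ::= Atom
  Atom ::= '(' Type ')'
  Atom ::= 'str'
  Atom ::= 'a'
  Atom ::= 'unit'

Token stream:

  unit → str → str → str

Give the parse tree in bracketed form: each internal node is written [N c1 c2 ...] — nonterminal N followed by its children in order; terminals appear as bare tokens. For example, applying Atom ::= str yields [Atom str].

Type
Atom → Type
unit → Type
unit → Atom → Type
unit → str → Type
unit → str → Atom → Type
unit → str → str → Type
unit → str → str → Atom
unit → str → str → str

[Type [Atom unit] → [Type [Atom str] → [Type [Atom str] → [Type [Atom str]]]]]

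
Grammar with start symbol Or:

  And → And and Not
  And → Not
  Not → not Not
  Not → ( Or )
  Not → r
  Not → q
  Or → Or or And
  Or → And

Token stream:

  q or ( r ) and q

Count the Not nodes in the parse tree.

[Or [Or [And [Not q]]] or [And [And [Not ( [Or [And [Not r]]] )]] and [Not q]]]

4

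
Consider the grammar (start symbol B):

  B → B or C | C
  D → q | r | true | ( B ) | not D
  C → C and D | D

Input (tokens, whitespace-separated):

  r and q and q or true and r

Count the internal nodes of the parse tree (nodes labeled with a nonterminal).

[B [B [C [C [C [D r]] and [D q]] and [D q]]] or [C [C [D true]] and [D r]]]

12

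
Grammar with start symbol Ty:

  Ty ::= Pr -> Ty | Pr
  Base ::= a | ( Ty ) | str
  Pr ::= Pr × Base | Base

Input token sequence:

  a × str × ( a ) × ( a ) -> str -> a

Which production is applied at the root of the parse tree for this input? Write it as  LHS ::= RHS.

Ty ::= Pr -> Ty

[Ty [Pr [Pr [Pr [Pr [Base a]] × [Base str]] × [Base ( [Ty [Pr [Base a]]] )]] × [Base ( [Ty [Pr [Base a]]] )]] -> [Ty [Pr [Base str]] -> [Ty [Pr [Base a]]]]]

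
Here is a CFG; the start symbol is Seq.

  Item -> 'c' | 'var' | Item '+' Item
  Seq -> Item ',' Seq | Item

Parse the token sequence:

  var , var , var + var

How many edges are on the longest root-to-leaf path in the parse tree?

[Seq [Item var] , [Seq [Item var] , [Seq [Item [Item var] + [Item var]]]]]

5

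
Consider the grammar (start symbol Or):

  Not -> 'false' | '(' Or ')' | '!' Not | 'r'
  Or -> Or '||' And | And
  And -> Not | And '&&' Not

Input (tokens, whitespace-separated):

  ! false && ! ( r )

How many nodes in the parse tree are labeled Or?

[Or [And [And [Not ! [Not false]]] && [Not ! [Not ( [Or [And [Not r]]] )]]]]

2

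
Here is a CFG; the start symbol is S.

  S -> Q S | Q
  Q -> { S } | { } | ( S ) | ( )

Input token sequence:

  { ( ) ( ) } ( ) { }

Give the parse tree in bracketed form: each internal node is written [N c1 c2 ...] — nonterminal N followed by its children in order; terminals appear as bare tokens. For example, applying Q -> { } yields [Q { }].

S
Q S
{ S } S
{ Q S } S
{ ( ) S } S
{ ( ) Q } S
{ ( ) ( ) } S
{ ( ) ( ) } Q S
{ ( ) ( ) } ( ) S
{ ( ) ( ) } ( ) Q
{ ( ) ( ) } ( ) { }

[S [Q { [S [Q ( )] [S [Q ( )]]] }] [S [Q ( )] [S [Q { }]]]]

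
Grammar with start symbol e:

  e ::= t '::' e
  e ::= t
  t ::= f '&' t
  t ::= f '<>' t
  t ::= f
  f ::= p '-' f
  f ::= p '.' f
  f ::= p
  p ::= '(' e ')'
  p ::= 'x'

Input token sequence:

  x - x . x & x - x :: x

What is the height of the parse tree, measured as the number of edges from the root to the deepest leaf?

6

[e [t [f [p x] - [f [p x] . [f [p x]]]] & [t [f [p x] - [f [p x]]]]] :: [e [t [f [p x]]]]]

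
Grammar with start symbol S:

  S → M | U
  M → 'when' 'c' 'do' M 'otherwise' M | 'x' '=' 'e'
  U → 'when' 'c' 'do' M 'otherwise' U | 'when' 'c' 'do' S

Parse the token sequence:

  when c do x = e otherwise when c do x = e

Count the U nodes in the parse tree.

[S [U when c do [M x = e] otherwise [U when c do [S [M x = e]]]]]

2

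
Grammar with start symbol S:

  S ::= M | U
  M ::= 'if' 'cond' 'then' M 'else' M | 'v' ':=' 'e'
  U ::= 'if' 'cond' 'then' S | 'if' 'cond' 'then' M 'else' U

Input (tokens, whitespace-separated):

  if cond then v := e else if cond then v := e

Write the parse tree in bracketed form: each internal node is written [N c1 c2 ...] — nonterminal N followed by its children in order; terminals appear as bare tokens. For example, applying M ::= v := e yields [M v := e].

[S [U if cond then [M v := e] else [U if cond then [S [M v := e]]]]]

S
U
if cond then M else U
if cond then v := e else U
if cond then v := e else if cond then S
if cond then v := e else if cond then M
if cond then v := e else if cond then v := e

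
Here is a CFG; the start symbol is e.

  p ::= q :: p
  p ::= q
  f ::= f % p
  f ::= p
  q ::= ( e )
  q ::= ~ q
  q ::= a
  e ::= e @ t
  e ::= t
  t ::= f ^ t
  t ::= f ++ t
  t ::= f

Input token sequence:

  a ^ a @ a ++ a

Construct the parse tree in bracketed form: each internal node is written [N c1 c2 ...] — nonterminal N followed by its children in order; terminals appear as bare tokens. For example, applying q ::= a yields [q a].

e
e @ t
t @ t
f ^ t @ t
p ^ t @ t
q ^ t @ t
a ^ t @ t
a ^ f @ t
a ^ p @ t
a ^ q @ t
a ^ a @ t
a ^ a @ f ++ t
a ^ a @ p ++ t
a ^ a @ q ++ t
a ^ a @ a ++ t
a ^ a @ a ++ f
a ^ a @ a ++ p
a ^ a @ a ++ q
a ^ a @ a ++ a

[e [e [t [f [p [q a]]] ^ [t [f [p [q a]]]]]] @ [t [f [p [q a]]] ++ [t [f [p [q a]]]]]]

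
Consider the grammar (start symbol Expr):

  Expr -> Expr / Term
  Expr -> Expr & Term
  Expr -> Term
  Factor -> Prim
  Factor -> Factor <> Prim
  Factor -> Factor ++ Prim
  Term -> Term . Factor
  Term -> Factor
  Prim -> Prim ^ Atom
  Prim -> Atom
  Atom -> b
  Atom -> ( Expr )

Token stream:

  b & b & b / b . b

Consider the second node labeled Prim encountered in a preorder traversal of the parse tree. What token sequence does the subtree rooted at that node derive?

b

[Expr [Expr [Expr [Expr [Term [Factor [Prim [Atom b]]]]] & [Term [Factor [Prim [Atom b]]]]] & [Term [Factor [Prim [Atom b]]]]] / [Term [Term [Factor [Prim [Atom b]]]] . [Factor [Prim [Atom b]]]]]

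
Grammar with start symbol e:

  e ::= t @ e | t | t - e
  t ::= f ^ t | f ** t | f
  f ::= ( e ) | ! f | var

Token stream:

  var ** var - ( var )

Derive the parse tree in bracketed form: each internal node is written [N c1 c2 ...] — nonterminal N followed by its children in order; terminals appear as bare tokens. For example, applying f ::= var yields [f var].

[e [t [f var] ** [t [f var]]] - [e [t [f ( [e [t [f var]]] )]]]]

e
t - e
f ** t - e
var ** t - e
var ** f - e
var ** var - e
var ** var - t
var ** var - f
var ** var - ( e )
var ** var - ( t )
var ** var - ( f )
var ** var - ( var )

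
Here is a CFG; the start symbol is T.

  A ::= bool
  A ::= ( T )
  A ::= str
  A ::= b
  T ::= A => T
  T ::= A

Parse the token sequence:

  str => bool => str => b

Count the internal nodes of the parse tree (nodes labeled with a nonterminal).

[T [A str] => [T [A bool] => [T [A str] => [T [A b]]]]]

8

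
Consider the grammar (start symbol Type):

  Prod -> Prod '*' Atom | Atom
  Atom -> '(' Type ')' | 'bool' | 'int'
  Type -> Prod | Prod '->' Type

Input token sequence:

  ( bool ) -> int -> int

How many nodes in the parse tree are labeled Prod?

4

[Type [Prod [Atom ( [Type [Prod [Atom bool]]] )]] -> [Type [Prod [Atom int]] -> [Type [Prod [Atom int]]]]]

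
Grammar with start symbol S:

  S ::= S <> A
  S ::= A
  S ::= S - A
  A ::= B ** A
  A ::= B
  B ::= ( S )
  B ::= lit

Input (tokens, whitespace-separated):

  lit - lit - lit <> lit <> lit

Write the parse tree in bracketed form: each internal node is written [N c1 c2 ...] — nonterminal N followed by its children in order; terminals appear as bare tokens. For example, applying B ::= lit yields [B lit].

[S [S [S [S [S [A [B lit]]] - [A [B lit]]] - [A [B lit]]] <> [A [B lit]]] <> [A [B lit]]]

S
S <> A
S <> A <> A
S - A <> A <> A
S - A - A <> A <> A
A - A - A <> A <> A
B - A - A <> A <> A
lit - A - A <> A <> A
lit - B - A <> A <> A
lit - lit - A <> A <> A
lit - lit - B <> A <> A
lit - lit - lit <> A <> A
lit - lit - lit <> B <> A
lit - lit - lit <> lit <> A
lit - lit - lit <> lit <> B
lit - lit - lit <> lit <> lit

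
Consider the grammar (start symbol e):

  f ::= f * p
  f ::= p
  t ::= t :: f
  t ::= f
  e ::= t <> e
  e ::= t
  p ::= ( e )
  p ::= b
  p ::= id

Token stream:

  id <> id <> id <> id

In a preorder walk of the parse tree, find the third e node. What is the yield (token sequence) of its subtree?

[e [t [f [p id]]] <> [e [t [f [p id]]] <> [e [t [f [p id]]] <> [e [t [f [p id]]]]]]]

id <> id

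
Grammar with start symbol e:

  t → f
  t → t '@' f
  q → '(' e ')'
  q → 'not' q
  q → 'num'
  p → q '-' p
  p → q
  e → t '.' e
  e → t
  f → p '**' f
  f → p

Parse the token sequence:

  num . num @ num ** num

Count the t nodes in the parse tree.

3

[e [t [f [p [q num]]]] . [e [t [t [f [p [q num]]]] @ [f [p [q num]] ** [f [p [q num]]]]]]]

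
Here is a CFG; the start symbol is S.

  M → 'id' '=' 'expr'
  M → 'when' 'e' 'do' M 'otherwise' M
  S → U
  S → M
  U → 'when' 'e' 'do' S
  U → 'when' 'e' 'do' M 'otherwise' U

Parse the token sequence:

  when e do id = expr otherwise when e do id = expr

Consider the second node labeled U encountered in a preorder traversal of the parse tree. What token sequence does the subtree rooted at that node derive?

when e do id = expr

[S [U when e do [M id = expr] otherwise [U when e do [S [M id = expr]]]]]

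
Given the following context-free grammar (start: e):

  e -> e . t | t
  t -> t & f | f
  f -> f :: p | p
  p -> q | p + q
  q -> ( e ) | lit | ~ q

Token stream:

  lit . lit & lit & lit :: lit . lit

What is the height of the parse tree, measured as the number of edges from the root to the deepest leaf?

8

[e [e [e [t [f [p [q lit]]]]] . [t [t [t [f [p [q lit]]]] & [f [p [q lit]]]] & [f [f [p [q lit]]] :: [p [q lit]]]]] . [t [f [p [q lit]]]]]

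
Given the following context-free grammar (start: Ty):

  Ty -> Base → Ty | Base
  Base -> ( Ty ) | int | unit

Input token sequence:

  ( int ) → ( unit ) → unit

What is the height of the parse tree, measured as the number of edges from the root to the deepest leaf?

[Ty [Base ( [Ty [Base int]] )] → [Ty [Base ( [Ty [Base unit]] )] → [Ty [Base unit]]]]

5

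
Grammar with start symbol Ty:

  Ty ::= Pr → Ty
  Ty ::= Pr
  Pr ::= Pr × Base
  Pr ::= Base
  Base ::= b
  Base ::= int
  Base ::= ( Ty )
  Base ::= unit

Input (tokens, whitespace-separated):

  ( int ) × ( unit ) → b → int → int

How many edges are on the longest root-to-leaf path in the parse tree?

[Ty [Pr [Pr [Base ( [Ty [Pr [Base int]]] )]] × [Base ( [Ty [Pr [Base unit]]] )]] → [Ty [Pr [Base b]] → [Ty [Pr [Base int]] → [Ty [Pr [Base int]]]]]]

7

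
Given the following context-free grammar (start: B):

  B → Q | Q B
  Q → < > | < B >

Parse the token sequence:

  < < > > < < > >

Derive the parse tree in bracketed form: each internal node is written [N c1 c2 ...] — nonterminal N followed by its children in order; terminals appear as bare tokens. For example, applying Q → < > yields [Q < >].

[B [Q < [B [Q < >]] >] [B [Q < [B [Q < >]] >]]]

B
Q B
< B > B
< Q > B
< < > > B
< < > > Q
< < > > < B >
< < > > < Q >
< < > > < < > >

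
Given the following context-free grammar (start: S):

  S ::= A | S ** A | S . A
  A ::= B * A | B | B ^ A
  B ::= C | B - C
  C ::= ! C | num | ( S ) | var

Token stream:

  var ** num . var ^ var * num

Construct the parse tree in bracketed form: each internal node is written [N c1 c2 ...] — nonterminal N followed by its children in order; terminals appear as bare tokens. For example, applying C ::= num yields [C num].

S
S . A
S ** A . A
A ** A . A
B ** A . A
C ** A . A
var ** A . A
var ** B . A
var ** C . A
var ** num . A
var ** num . B ^ A
var ** num . C ^ A
var ** num . var ^ A
var ** num . var ^ B * A
var ** num . var ^ C * A
var ** num . var ^ var * A
var ** num . var ^ var * B
var ** num . var ^ var * C
var ** num . var ^ var * num

[S [S [S [A [B [C var]]]] ** [A [B [C num]]]] . [A [B [C var]] ^ [A [B [C var]] * [A [B [C num]]]]]]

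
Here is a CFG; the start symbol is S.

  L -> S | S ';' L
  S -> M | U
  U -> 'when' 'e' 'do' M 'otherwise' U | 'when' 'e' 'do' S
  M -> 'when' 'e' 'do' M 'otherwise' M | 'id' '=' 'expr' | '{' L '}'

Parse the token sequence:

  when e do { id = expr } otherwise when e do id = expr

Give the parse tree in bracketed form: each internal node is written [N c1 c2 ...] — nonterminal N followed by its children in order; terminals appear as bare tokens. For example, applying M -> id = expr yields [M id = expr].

[S [U when e do [M { [L [S [M id = expr]]] }] otherwise [U when e do [S [M id = expr]]]]]

S
U
when e do M otherwise U
when e do { L } otherwise U
when e do { S } otherwise U
when e do { M } otherwise U
when e do { id = expr } otherwise U
when e do { id = expr } otherwise when e do S
when e do { id = expr } otherwise when e do M
when e do { id = expr } otherwise when e do id = expr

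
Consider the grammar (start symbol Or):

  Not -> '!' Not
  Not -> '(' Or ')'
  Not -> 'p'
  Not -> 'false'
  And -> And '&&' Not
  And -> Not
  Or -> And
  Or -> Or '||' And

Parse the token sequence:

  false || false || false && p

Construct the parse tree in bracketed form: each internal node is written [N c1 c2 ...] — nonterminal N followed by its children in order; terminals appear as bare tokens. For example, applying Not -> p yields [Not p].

Or
Or || And
Or || And || And
And || And || And
Not || And || And
false || And || And
false || Not || And
false || false || And
false || false || And && Not
false || false || Not && Not
false || false || false && Not
false || false || false && p

[Or [Or [Or [And [Not false]]] || [And [Not false]]] || [And [And [Not false]] && [Not p]]]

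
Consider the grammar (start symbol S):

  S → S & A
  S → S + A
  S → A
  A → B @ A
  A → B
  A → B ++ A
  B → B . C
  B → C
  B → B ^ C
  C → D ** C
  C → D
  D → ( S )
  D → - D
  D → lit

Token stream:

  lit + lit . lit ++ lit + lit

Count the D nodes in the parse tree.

[S [S [S [A [B [C [D lit]]]]] + [A [B [B [C [D lit]]] . [C [D lit]]] ++ [A [B [C [D lit]]]]]] + [A [B [C [D lit]]]]]

5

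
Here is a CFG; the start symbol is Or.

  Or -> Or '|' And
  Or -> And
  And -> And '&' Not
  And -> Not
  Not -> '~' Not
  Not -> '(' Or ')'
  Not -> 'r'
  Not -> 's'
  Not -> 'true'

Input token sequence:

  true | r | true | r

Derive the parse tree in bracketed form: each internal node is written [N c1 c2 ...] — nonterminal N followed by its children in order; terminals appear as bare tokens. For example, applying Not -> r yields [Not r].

Or
Or | And
Or | And | And
Or | And | And | And
And | And | And | And
Not | And | And | And
true | And | And | And
true | Not | And | And
true | r | And | And
true | r | Not | And
true | r | true | And
true | r | true | Not
true | r | true | r

[Or [Or [Or [Or [And [Not true]]] | [And [Not r]]] | [And [Not true]]] | [And [Not r]]]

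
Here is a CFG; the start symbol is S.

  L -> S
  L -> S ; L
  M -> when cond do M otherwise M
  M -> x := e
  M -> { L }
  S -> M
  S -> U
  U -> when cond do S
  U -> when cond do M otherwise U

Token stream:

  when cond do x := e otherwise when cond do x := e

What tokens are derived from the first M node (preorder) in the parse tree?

x := e

[S [U when cond do [M x := e] otherwise [U when cond do [S [M x := e]]]]]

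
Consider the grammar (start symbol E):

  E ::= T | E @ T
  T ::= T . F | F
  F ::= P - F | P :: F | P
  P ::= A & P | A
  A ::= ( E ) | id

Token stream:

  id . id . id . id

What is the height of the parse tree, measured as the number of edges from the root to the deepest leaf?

8

[E [T [T [T [T [F [P [A id]]]] . [F [P [A id]]]] . [F [P [A id]]]] . [F [P [A id]]]]]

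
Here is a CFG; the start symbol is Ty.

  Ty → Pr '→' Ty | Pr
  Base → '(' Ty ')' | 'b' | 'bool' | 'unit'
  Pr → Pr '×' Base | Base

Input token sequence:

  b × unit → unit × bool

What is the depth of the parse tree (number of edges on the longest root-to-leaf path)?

5

[Ty [Pr [Pr [Base b]] × [Base unit]] → [Ty [Pr [Pr [Base unit]] × [Base bool]]]]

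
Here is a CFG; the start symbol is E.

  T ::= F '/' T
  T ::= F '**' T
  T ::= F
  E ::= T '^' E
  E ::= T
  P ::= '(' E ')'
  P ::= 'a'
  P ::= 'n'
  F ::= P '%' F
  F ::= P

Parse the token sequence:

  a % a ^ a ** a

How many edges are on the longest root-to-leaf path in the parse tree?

6

[E [T [F [P a] % [F [P a]]]] ^ [E [T [F [P a]] ** [T [F [P a]]]]]]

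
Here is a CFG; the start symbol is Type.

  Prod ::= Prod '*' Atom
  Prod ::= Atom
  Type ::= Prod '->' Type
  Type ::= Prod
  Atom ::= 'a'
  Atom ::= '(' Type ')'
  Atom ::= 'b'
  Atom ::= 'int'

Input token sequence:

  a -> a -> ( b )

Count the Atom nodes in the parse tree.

4

[Type [Prod [Atom a]] -> [Type [Prod [Atom a]] -> [Type [Prod [Atom ( [Type [Prod [Atom b]]] )]]]]]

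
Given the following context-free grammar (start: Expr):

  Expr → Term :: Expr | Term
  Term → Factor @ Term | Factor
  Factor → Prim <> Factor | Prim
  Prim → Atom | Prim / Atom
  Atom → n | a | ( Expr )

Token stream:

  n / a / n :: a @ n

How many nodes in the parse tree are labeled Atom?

[Expr [Term [Factor [Prim [Prim [Prim [Atom n]] / [Atom a]] / [Atom n]]]] :: [Expr [Term [Factor [Prim [Atom a]]] @ [Term [Factor [Prim [Atom n]]]]]]]

5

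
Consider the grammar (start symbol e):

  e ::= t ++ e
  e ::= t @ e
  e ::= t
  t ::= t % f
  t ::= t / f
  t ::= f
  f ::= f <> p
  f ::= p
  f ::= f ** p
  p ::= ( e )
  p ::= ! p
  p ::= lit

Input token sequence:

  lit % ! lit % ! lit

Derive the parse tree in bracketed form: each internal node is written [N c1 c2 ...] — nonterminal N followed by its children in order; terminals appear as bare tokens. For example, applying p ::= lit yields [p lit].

e
t
t % f
t % f % f
f % f % f
p % f % f
lit % f % f
lit % p % f
lit % ! p % f
lit % ! lit % f
lit % ! lit % p
lit % ! lit % ! p
lit % ! lit % ! lit

[e [t [t [t [f [p lit]]] % [f [p ! [p lit]]]] % [f [p ! [p lit]]]]]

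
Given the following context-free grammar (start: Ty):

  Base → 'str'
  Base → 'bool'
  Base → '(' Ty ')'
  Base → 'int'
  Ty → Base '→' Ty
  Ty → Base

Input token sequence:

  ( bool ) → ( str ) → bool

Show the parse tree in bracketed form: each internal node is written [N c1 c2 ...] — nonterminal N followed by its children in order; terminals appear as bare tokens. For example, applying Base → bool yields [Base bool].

[Ty [Base ( [Ty [Base bool]] )] → [Ty [Base ( [Ty [Base str]] )] → [Ty [Base bool]]]]

Ty
Base → Ty
( Ty ) → Ty
( Base ) → Ty
( bool ) → Ty
( bool ) → Base → Ty
( bool ) → ( Ty ) → Ty
( bool ) → ( Base ) → Ty
( bool ) → ( str ) → Ty
( bool ) → ( str ) → Base
( bool ) → ( str ) → bool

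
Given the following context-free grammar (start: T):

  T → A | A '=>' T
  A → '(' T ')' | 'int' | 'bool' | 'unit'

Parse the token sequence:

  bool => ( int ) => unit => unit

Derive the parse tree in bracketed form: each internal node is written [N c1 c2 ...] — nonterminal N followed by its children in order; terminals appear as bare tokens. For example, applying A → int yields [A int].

T
A => T
bool => T
bool => A => T
bool => ( T ) => T
bool => ( A ) => T
bool => ( int ) => T
bool => ( int ) => A => T
bool => ( int ) => unit => T
bool => ( int ) => unit => A
bool => ( int ) => unit => unit

[T [A bool] => [T [A ( [T [A int]] )] => [T [A unit] => [T [A unit]]]]]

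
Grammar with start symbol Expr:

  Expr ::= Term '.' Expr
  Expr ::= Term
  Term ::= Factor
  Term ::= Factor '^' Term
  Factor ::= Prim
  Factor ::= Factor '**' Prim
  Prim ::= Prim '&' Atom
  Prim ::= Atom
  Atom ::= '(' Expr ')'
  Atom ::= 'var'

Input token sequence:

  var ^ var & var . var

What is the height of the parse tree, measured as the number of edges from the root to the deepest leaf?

7

[Expr [Term [Factor [Prim [Atom var]]] ^ [Term [Factor [Prim [Prim [Atom var]] & [Atom var]]]]] . [Expr [Term [Factor [Prim [Atom var]]]]]]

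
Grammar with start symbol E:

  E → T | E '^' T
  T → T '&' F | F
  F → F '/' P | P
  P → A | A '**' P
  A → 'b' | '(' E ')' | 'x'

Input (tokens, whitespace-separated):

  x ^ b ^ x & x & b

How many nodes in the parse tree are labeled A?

[E [E [E [T [F [P [A x]]]]] ^ [T [F [P [A b]]]]] ^ [T [T [T [F [P [A x]]]] & [F [P [A x]]]] & [F [P [A b]]]]]

5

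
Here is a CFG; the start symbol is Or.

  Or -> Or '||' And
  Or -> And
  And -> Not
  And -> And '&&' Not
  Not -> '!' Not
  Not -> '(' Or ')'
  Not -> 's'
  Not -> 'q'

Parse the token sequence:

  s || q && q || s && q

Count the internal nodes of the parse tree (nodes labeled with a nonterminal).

13

[Or [Or [Or [And [Not s]]] || [And [And [Not q]] && [Not q]]] || [And [And [Not s]] && [Not q]]]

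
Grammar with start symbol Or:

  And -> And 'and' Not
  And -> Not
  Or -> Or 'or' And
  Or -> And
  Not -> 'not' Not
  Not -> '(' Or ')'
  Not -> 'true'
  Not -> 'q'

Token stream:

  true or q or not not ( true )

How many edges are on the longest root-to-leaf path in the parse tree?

[Or [Or [Or [And [Not true]]] or [And [Not q]]] or [And [Not not [Not not [Not ( [Or [And [Not true]]] )]]]]]

8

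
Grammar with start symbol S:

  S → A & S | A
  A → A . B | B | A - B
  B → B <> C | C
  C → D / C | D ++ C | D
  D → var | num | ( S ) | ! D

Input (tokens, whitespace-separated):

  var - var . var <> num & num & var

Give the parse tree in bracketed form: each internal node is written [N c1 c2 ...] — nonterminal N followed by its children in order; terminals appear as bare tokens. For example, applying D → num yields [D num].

[S [A [A [A [B [C [D var]]]] - [B [C [D var]]]] . [B [B [C [D var]]] <> [C [D num]]]] & [S [A [B [C [D num]]]] & [S [A [B [C [D var]]]]]]]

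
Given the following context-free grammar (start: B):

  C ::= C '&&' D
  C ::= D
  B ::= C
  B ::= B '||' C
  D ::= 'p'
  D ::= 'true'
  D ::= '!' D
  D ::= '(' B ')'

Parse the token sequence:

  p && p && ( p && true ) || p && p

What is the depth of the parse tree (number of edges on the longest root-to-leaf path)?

[B [B [C [C [C [D p]] && [D p]] && [D ( [B [C [C [D p]] && [D true]]] )]]] || [C [C [D p]] && [D p]]]

8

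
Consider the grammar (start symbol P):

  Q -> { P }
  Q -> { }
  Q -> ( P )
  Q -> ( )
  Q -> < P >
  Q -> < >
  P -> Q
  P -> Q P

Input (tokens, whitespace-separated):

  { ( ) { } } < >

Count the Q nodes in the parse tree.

[P [Q { [P [Q ( )] [P [Q { }]]] }] [P [Q < >]]]

4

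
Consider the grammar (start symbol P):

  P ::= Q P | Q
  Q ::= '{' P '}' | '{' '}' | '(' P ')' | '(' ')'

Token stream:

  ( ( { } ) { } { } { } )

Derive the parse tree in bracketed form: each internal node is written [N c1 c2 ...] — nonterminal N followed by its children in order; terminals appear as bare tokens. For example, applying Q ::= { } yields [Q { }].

P
Q
( P )
( Q P )
( ( P ) P )
( ( Q ) P )
( ( { } ) P )
( ( { } ) Q P )
( ( { } ) { } P )
( ( { } ) { } Q P )
( ( { } ) { } { } P )
( ( { } ) { } { } Q )
( ( { } ) { } { } { } )

[P [Q ( [P [Q ( [P [Q { }]] )] [P [Q { }] [P [Q { }] [P [Q { }]]]]] )]]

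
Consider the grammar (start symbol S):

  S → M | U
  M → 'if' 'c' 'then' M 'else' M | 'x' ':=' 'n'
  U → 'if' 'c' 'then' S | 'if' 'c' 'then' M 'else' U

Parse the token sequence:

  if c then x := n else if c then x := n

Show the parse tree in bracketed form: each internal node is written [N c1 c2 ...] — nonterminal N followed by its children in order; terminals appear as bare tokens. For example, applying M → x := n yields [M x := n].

S
U
if c then M else U
if c then x := n else U
if c then x := n else if c then S
if c then x := n else if c then M
if c then x := n else if c then x := n

[S [U if c then [M x := n] else [U if c then [S [M x := n]]]]]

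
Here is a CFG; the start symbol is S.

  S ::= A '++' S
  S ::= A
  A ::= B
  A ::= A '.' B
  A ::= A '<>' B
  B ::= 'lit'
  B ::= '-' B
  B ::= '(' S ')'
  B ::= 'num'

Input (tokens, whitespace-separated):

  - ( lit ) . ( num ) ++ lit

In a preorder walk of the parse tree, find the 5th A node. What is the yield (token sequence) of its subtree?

[S [A [A [B - [B ( [S [A [B lit]]] )]]] . [B ( [S [A [B num]]] )]] ++ [S [A [B lit]]]]

lit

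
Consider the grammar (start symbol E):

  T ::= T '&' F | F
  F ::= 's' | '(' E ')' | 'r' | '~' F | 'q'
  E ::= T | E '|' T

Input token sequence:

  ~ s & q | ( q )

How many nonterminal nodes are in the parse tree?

[E [E [T [T [F ~ [F s]]] & [F q]]] | [T [F ( [E [T [F q]]] )]]]

12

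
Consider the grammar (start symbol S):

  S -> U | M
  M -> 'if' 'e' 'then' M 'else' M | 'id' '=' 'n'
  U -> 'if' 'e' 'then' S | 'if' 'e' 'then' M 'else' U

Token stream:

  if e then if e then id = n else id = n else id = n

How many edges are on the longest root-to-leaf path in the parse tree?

[S [M if e then [M if e then [M id = n] else [M id = n]] else [M id = n]]]

4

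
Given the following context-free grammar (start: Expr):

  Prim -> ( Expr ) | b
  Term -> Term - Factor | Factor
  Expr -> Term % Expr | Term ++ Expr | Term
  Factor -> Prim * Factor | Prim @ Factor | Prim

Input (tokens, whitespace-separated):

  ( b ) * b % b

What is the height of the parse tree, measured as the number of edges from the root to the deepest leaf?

8

[Expr [Term [Factor [Prim ( [Expr [Term [Factor [Prim b]]]] )] * [Factor [Prim b]]]] % [Expr [Term [Factor [Prim b]]]]]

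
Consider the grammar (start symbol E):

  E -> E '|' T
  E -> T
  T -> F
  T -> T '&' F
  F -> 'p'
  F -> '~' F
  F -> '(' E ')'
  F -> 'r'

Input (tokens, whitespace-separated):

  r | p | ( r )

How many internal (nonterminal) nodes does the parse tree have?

[E [E [E [T [F r]]] | [T [F p]]] | [T [F ( [E [T [F r]]] )]]]

12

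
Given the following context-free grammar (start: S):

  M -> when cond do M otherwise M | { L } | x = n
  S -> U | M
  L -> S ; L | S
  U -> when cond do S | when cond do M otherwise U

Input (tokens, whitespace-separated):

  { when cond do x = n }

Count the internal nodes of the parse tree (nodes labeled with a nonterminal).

[S [M { [L [S [U when cond do [S [M x = n]]]]] }]]

7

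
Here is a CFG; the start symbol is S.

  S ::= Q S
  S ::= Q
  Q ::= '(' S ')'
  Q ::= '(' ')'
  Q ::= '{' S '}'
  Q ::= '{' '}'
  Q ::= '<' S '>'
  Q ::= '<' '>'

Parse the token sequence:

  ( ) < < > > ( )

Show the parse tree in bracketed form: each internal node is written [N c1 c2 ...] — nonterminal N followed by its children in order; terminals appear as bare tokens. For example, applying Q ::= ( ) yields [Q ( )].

[S [Q ( )] [S [Q < [S [Q < >]] >] [S [Q ( )]]]]

S
Q S
( ) S
( ) Q S
( ) < S > S
( ) < Q > S
( ) < < > > S
( ) < < > > Q
( ) < < > > ( )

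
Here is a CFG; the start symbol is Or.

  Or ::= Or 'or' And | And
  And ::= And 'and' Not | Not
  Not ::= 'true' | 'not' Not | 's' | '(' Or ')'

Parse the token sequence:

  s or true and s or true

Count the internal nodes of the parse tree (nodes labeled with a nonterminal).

11

[Or [Or [Or [And [Not s]]] or [And [And [Not true]] and [Not s]]] or [And [Not true]]]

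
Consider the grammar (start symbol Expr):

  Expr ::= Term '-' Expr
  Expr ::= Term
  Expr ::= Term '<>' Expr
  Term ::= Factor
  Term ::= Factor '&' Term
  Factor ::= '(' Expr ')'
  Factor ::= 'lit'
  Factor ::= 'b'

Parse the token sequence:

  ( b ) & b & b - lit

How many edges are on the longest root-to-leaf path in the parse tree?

[Expr [Term [Factor ( [Expr [Term [Factor b]]] )] & [Term [Factor b] & [Term [Factor b]]]] - [Expr [Term [Factor lit]]]]

6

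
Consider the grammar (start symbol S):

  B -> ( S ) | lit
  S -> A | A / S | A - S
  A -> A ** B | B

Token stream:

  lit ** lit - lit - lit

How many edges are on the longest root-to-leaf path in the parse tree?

5

[S [A [A [B lit]] ** [B lit]] - [S [A [B lit]] - [S [A [B lit]]]]]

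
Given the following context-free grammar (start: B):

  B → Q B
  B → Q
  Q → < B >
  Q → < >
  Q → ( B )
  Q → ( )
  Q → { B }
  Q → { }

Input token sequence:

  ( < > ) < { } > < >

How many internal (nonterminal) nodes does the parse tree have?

[B [Q ( [B [Q < >]] )] [B [Q < [B [Q { }]] >] [B [Q < >]]]]

10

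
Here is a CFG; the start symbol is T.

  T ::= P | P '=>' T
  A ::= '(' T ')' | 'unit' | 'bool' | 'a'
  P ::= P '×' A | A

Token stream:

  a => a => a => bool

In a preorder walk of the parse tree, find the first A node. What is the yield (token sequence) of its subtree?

a

[T [P [A a]] => [T [P [A a]] => [T [P [A a]] => [T [P [A bool]]]]]]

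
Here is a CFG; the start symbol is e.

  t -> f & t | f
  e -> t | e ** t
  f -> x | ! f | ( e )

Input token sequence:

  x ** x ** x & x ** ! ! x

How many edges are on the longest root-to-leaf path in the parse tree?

6

[e [e [e [e [t [f x]]] ** [t [f x]]] ** [t [f x] & [t [f x]]]] ** [t [f ! [f ! [f x]]]]]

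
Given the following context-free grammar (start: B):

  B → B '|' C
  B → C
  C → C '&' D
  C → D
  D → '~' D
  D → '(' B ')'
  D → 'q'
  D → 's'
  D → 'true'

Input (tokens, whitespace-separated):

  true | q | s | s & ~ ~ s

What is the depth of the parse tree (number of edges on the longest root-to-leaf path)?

6

[B [B [B [B [C [D true]]] | [C [D q]]] | [C [D s]]] | [C [C [D s]] & [D ~ [D ~ [D s]]]]]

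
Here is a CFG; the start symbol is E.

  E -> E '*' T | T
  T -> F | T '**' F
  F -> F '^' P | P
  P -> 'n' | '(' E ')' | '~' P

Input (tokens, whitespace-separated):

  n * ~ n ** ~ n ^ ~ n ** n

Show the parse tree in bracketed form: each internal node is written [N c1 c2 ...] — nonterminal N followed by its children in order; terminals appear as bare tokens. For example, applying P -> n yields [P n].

[E [E [T [F [P n]]]] * [T [T [T [F [P ~ [P n]]]] ** [F [F [P ~ [P n]]] ^ [P ~ [P n]]]] ** [F [P n]]]]

E
E * T
T * T
F * T
P * T
n * T
n * T ** F
n * T ** F ** F
n * F ** F ** F
n * P ** F ** F
n * ~ P ** F ** F
n * ~ n ** F ** F
n * ~ n ** F ^ P ** F
n * ~ n ** P ^ P ** F
n * ~ n ** ~ P ^ P ** F
n * ~ n ** ~ n ^ P ** F
n * ~ n ** ~ n ^ ~ P ** F
n * ~ n ** ~ n ^ ~ n ** F
n * ~ n ** ~ n ^ ~ n ** P
n * ~ n ** ~ n ^ ~ n ** n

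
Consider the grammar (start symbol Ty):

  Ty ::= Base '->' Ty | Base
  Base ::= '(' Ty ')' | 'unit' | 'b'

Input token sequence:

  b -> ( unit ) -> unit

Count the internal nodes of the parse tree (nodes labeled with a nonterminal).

[Ty [Base b] -> [Ty [Base ( [Ty [Base unit]] )] -> [Ty [Base unit]]]]

8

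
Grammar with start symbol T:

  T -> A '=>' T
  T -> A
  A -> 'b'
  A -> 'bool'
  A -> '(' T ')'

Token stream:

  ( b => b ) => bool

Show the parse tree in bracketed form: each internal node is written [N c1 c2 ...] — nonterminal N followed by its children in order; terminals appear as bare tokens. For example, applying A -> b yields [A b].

T
A => T
( T ) => T
( A => T ) => T
( b => T ) => T
( b => A ) => T
( b => b ) => T
( b => b ) => A
( b => b ) => bool

[T [A ( [T [A b] => [T [A b]]] )] => [T [A bool]]]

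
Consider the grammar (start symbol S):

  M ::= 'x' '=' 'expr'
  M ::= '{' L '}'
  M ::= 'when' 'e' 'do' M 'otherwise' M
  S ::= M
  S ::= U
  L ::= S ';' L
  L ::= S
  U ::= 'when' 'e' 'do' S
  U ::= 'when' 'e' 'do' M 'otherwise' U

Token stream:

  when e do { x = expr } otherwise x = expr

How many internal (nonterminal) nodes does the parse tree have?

7

[S [M when e do [M { [L [S [M x = expr]]] }] otherwise [M x = expr]]]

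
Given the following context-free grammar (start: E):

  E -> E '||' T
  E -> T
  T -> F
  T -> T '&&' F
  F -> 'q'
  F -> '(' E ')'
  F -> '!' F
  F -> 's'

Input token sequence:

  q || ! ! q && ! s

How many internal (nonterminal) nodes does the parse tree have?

11

[E [E [T [F q]]] || [T [T [F ! [F ! [F q]]]] && [F ! [F s]]]]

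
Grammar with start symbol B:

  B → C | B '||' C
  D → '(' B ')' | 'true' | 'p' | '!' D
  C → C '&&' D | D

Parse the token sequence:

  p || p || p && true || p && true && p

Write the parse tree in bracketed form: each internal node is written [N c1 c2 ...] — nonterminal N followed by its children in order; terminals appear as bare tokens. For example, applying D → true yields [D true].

B
B || C
B || C || C
B || C || C || C
C || C || C || C
D || C || C || C
p || C || C || C
p || D || C || C
p || p || C || C
p || p || C && D || C
p || p || D && D || C
p || p || p && D || C
p || p || p && true || C
p || p || p && true || C && D
p || p || p && true || C && D && D
p || p || p && true || D && D && D
p || p || p && true || p && D && D
p || p || p && true || p && true && D
p || p || p && true || p && true && p

[B [B [B [B [C [D p]]] || [C [D p]]] || [C [C [D p]] && [D true]]] || [C [C [C [D p]] && [D true]] && [D p]]]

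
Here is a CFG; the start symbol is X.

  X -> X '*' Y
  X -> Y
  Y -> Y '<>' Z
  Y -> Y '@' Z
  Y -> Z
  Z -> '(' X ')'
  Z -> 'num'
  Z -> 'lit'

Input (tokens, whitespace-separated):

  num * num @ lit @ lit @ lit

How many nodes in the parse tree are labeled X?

2

[X [X [Y [Z num]]] * [Y [Y [Y [Y [Z num]] @ [Z lit]] @ [Z lit]] @ [Z lit]]]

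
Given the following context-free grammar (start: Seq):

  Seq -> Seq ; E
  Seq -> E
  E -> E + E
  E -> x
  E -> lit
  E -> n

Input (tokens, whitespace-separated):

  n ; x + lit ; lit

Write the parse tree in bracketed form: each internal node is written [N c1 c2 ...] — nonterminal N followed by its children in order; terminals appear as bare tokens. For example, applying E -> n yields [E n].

Seq
Seq ; E
Seq ; E ; E
E ; E ; E
n ; E ; E
n ; E + E ; E
n ; x + E ; E
n ; x + lit ; E
n ; x + lit ; lit

[Seq [Seq [Seq [E n]] ; [E [E x] + [E lit]]] ; [E lit]]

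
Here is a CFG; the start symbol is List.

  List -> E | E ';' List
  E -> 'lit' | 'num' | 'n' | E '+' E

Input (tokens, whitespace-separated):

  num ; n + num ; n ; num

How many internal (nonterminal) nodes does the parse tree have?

10

[List [E num] ; [List [E [E n] + [E num]] ; [List [E n] ; [List [E num]]]]]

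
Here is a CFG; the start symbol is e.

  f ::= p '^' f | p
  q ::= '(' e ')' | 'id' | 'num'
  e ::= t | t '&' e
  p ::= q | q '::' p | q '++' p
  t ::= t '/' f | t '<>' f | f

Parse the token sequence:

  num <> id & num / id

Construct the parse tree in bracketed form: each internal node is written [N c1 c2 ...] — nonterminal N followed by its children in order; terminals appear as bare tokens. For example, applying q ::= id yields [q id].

e
t & e
t <> f & e
f <> f & e
p <> f & e
q <> f & e
num <> f & e
num <> p & e
num <> q & e
num <> id & e
num <> id & t
num <> id & t / f
num <> id & f / f
num <> id & p / f
num <> id & q / f
num <> id & num / f
num <> id & num / p
num <> id & num / q
num <> id & num / id

[e [t [t [f [p [q num]]]] <> [f [p [q id]]]] & [e [t [t [f [p [q num]]]] / [f [p [q id]]]]]]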